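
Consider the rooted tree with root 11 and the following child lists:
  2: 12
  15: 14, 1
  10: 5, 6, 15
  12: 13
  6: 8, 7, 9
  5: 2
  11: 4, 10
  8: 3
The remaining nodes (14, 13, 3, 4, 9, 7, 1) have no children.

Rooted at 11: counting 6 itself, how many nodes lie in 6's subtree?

5

The subtree rooted at 6 contains: 6, 8, 9, 7, 3 — 5 nodes.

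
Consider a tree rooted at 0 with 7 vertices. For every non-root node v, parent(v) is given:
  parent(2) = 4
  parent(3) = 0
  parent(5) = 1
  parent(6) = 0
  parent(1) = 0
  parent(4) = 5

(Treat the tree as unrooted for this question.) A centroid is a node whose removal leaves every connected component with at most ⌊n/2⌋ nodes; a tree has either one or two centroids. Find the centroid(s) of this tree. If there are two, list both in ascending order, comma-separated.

1

Delete 1: the remaining components have sizes 3, 3. Max 3 ≤ 3, so 1 is a centroid.
Every other node leaves some component of size > 3, so the centroid is unique.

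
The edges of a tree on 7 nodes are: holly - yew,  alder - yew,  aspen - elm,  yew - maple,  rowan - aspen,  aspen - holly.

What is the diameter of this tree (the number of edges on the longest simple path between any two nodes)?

4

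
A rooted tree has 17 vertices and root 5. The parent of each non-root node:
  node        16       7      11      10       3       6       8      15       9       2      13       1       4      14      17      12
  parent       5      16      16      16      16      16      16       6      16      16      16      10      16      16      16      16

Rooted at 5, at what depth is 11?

2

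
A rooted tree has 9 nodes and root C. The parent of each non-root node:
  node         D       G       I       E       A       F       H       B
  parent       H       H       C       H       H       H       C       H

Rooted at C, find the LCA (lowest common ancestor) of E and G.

H

Path E→root: E H C; path G→root: G H C.
First common node: H.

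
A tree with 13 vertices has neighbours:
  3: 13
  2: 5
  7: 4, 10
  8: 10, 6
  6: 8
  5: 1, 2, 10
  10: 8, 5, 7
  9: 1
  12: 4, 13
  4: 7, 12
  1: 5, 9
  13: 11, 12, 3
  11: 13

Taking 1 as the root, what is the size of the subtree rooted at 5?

11

5's subtree: {5, 10, 2, 7, 8, 4, 6, 12, 13, 11, 3}, size 11.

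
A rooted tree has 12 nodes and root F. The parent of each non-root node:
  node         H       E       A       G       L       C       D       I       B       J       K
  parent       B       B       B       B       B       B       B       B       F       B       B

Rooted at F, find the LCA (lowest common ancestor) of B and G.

Ancestors of B (toward the root): B, F.
Ancestors of G: G, B, F.
The deepest node appearing in both lists is B.

B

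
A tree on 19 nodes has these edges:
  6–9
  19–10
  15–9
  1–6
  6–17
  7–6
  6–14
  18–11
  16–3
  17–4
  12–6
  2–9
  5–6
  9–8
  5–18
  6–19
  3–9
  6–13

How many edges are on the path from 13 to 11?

13 – 6 – 5 – 18 – 11: 4 edges.

4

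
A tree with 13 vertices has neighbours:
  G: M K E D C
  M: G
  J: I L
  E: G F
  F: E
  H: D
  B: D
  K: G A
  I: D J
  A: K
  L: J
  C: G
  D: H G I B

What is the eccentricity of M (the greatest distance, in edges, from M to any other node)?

5

Distances from M peak at 5, attained at L.
M – G – D – I – J – L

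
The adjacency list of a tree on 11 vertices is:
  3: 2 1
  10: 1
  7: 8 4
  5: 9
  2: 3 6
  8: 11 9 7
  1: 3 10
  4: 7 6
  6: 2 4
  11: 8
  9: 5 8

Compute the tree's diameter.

9

A longest path is 10–1–3–2–6–4–7–8–9–5, with 9 edges.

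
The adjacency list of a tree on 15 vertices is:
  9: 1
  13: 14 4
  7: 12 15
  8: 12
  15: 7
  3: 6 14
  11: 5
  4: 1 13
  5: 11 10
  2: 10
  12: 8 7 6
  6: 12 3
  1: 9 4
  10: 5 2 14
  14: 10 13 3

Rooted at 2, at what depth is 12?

Climbing from 12 to the root: 12 → 6 → 3 → 14 → 10 → 2. That's 5 steps.

5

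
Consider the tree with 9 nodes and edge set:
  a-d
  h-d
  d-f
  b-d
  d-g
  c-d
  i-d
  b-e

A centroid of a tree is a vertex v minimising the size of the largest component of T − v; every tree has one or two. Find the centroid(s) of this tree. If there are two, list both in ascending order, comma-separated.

d

Removing d splits the tree into components of sizes 2, 1, 1, 1, 1, 1, 1; the largest is 2 ≤ ⌊9/2⌋ = 4.
No neighbour of d does as well, so d is the unique centroid.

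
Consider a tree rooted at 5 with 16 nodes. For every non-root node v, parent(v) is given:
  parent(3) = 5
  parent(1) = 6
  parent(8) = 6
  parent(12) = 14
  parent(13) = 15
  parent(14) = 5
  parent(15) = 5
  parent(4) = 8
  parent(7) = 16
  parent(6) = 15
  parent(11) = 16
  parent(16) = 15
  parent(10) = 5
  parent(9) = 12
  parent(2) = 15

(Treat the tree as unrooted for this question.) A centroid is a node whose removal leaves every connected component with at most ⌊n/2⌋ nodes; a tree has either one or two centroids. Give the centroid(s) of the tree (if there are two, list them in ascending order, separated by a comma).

15

Removing 15 splits the tree into components of sizes 6, 4, 3, 1, 1; the largest is 6 ≤ ⌊16/2⌋ = 8.
Every other node leaves some component of size > 8, so the centroid is unique.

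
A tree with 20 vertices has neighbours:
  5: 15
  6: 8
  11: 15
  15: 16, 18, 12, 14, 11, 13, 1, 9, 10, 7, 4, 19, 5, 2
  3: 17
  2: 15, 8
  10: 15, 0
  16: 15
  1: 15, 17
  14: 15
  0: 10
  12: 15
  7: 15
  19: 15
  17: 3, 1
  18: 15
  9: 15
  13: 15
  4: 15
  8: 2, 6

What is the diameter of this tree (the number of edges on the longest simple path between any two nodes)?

Starting from 3, a farthest node is 6 at distance 6.
One longest path: 3-17-1-15-2-8-6.
So the diameter is 6.

6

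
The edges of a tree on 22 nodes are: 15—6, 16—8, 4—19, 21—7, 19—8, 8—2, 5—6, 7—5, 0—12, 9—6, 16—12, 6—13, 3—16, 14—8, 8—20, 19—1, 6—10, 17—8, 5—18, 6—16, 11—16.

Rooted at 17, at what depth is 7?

Climbing from 7 to the root: 7 → 5 → 6 → 16 → 8 → 17. That's 5 steps.

5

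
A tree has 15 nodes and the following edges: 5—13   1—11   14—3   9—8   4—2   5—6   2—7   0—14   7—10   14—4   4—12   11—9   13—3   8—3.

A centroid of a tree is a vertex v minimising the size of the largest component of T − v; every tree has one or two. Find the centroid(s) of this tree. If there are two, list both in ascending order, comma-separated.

Removing 3 splits the tree into components of sizes 7, 4, 3; the largest is 7 ≤ ⌊15/2⌋ = 7.
Every other node leaves some component of size > 7, so the centroid is unique.

3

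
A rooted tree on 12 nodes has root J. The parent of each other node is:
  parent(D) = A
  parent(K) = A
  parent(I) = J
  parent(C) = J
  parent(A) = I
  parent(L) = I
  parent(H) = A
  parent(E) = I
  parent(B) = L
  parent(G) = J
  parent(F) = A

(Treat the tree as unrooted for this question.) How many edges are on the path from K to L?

3

Walking from K: K – A – I – L. Length 3.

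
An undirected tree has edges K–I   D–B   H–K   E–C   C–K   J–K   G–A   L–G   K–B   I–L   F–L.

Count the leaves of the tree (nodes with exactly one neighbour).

The leaves are A, D, E, F, H, J.
That is 6 leaves.

6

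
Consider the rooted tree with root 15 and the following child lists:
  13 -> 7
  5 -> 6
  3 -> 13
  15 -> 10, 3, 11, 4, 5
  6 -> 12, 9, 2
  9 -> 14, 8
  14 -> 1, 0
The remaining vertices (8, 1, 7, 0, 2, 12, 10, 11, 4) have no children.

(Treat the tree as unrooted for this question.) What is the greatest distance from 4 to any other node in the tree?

6

The node farthest from 4 is 0 (1 also at distance 6), via 4-15-5-6-9-14-0 — 6 edges.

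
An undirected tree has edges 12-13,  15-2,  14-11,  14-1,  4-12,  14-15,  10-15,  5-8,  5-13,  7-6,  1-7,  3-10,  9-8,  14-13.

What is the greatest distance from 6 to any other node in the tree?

A farthest node from 6 is 9.
The path 6–7–1–14–13–5–8–9 has 7 edges.

7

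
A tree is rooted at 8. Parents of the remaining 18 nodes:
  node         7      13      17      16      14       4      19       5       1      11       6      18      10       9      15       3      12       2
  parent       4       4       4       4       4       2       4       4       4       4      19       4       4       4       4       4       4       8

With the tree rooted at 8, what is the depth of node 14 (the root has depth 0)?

Climbing from 14 to the root: 14 – 4 – 2 – 8. That's 3 steps.

3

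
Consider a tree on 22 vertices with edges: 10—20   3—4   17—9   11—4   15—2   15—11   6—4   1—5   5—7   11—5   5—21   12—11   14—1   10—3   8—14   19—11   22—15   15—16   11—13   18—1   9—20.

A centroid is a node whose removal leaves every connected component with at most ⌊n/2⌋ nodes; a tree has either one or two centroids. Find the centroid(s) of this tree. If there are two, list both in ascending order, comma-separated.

Delete 11: the remaining components have sizes 7, 7, 4, 1, 1, 1. Max 7 ≤ 11, so 11 is a centroid.
No neighbour of 11 does as well, so 11 is the unique centroid.

11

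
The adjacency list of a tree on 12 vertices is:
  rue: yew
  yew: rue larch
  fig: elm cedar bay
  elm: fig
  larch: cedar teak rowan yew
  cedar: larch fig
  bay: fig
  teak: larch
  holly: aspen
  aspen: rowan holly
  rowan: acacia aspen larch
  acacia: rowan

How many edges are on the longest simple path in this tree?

6

Starting from holly, a farthest node is bay at distance 6.
One longest path: holly–aspen–rowan–larch–cedar–fig–bay.
So the diameter is 6.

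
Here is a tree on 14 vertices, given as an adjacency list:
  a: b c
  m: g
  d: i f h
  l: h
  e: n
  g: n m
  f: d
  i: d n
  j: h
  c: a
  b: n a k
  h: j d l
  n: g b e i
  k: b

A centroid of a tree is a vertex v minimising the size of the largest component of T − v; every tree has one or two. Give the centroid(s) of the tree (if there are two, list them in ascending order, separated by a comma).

n

Removing n splits the tree into components of sizes 6, 4, 2, 1; the largest is 6 ≤ ⌊14/2⌋ = 7.
No neighbour of n does as well, so n is the unique centroid.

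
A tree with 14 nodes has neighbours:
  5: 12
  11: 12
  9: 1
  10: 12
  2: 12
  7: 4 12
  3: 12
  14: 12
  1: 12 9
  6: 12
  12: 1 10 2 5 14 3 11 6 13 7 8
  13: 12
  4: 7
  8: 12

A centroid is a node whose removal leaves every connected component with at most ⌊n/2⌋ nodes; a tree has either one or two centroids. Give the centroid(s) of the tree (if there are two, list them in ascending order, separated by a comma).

Delete 12: the remaining components have sizes 2, 2, 1, 1, 1, 1, 1, 1, 1, 1, 1. Max 2 ≤ 7, so 12 is a centroid.
Every other node leaves some component of size > 7, so the centroid is unique.

12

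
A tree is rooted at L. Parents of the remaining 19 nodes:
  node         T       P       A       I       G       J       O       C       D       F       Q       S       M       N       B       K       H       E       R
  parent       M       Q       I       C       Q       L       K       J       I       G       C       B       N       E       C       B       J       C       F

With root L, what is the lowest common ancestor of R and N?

C

Ancestors of R (toward the root): R, F, G, Q, C, J, L.
Ancestors of N: N, E, C, J, L.
The deepest node appearing in both lists is C.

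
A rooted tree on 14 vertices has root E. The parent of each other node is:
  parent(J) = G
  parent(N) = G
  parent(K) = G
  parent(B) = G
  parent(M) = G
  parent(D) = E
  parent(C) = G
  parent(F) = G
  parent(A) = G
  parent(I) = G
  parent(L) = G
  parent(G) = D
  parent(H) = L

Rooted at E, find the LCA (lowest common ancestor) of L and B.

G

Path L→root: L G D E; path B→root: B G D E.
First common node: G.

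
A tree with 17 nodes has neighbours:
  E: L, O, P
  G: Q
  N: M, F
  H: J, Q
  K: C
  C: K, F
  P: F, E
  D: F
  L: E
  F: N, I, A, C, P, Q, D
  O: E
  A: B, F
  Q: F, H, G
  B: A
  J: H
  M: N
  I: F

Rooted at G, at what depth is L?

Path from G to L: G → Q → F → P → E → L, which has 5 edges.

5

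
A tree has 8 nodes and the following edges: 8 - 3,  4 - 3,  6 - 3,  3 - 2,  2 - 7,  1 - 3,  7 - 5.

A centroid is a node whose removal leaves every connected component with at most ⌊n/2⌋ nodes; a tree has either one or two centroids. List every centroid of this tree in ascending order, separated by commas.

3

If 3 is removed the pieces have sizes 3, 1, 1, 1, 1, all ≤ ⌊8/2⌋ = 4.
No neighbour of 3 does as well, so 3 is the unique centroid.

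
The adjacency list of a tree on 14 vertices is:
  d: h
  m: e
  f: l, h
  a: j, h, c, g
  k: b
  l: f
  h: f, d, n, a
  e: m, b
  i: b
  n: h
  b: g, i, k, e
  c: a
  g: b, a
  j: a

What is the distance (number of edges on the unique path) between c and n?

c – a – h – n: 3 edges.

3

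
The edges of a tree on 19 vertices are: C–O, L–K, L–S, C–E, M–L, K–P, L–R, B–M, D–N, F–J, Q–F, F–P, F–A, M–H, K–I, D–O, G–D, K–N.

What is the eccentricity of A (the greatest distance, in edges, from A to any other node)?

Distances from A peak at 8, attained at E.
A-F-P-K-N-D-O-C-E

8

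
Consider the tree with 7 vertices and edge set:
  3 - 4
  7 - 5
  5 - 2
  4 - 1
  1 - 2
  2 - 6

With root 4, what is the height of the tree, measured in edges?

4

A deepest node is 7, reached by 4 – 1 – 2 – 5 – 7.
That path has 4 edges, so the height is 4.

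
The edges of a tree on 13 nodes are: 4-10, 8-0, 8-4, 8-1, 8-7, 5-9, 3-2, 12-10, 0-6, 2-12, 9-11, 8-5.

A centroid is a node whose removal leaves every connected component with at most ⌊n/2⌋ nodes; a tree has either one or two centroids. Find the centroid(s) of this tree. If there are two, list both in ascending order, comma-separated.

8

Delete 8: the remaining components have sizes 5, 3, 2, 1, 1. Max 5 ≤ 6, so 8 is a centroid.
No neighbour of 8 does as well, so 8 is the unique centroid.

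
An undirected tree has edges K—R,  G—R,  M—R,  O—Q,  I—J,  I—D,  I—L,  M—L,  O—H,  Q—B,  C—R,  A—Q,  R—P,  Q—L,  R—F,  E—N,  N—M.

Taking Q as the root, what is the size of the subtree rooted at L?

13

The subtree rooted at L contains: L, M, I, R, N, D, J, G, P, K, F, C, E — 13 nodes.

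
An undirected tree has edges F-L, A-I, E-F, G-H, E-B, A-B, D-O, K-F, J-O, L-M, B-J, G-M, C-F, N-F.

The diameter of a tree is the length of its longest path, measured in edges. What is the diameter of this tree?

Starting from H, a farthest node is D at distance 9.
One longest path: H – G – M – L – F – E – B – J – O – D.
So the diameter is 9.

9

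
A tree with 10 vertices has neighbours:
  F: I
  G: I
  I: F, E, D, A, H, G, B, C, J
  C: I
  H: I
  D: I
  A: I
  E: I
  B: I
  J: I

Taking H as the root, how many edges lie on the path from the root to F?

2

Climbing from F to the root: F–I–H. That's 2 steps.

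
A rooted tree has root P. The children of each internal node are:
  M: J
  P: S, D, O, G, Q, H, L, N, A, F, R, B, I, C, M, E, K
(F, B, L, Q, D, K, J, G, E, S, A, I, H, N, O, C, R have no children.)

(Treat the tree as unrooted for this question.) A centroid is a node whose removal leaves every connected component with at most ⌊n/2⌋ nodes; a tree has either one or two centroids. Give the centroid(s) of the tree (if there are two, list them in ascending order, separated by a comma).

Removing P splits the tree into components of sizes 2, 1, 1, 1, 1, 1, 1, 1, 1, 1, 1, 1, 1, 1, 1, 1, 1; the largest is 2 ≤ ⌊19/2⌋ = 9.
No neighbour of P does as well, so P is the unique centroid.

P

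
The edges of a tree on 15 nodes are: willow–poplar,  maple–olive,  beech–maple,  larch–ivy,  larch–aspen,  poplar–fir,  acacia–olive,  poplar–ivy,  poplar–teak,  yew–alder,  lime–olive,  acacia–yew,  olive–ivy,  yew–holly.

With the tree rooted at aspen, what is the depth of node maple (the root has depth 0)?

aspen → larch → ivy → olive → maple — 4 edges.

4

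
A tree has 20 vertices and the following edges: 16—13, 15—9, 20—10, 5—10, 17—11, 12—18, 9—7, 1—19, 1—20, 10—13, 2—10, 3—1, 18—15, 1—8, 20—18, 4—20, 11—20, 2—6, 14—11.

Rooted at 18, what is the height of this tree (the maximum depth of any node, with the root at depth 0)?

4

The longest root-to-leaf path is 18 – 20 – 10 – 13 – 16 (4 edges).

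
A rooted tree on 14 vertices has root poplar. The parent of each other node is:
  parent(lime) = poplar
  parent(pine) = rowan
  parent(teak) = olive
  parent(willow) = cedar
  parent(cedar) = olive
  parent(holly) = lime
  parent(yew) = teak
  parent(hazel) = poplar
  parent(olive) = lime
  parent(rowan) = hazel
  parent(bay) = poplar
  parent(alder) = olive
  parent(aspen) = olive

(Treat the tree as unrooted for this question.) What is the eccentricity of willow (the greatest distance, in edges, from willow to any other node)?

A farthest node from willow is pine.
The path willow-cedar-olive-lime-poplar-hazel-rowan-pine has 7 edges.

7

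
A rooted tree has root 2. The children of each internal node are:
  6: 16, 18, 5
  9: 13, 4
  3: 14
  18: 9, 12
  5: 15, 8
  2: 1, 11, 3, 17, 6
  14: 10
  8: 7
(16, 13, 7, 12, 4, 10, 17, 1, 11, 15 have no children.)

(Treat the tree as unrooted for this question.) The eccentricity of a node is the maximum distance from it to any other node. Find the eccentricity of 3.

A farthest node from 3 is 7 (13, 4 also at distance 5).
The path 3-2-6-5-8-7 has 5 edges.

5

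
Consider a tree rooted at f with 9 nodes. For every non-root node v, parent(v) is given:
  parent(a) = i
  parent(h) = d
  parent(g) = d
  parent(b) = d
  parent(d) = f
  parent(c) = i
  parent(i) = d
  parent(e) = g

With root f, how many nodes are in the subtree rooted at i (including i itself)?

The subtree rooted at i contains: i, c, a — 3 nodes.

3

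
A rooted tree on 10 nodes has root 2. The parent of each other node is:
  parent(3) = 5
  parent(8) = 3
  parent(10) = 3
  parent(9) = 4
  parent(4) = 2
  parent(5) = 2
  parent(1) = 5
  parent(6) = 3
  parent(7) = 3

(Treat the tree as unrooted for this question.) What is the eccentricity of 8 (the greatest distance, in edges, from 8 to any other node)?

A farthest node from 8 is 9.
The path 8–3–5–2–4–9 has 5 edges.

5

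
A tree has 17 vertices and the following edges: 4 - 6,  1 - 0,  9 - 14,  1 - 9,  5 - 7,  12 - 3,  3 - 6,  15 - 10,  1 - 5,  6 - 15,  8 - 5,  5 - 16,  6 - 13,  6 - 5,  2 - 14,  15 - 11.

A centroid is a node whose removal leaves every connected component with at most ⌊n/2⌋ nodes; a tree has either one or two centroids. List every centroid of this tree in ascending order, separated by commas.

5

If 5 is removed the pieces have sizes 8, 5, 1, 1, 1, all ≤ ⌊17/2⌋ = 8.
No neighbour of 5 does as well, so 5 is the unique centroid.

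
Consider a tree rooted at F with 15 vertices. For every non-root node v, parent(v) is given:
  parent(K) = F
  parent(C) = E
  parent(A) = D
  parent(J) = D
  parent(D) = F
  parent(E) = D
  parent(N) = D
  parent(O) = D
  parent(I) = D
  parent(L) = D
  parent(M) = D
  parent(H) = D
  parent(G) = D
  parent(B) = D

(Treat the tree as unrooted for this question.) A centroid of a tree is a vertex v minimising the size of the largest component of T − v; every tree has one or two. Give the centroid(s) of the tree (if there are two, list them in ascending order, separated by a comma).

Delete D: the remaining components have sizes 2, 2, 1, 1, 1, 1, 1, 1, 1, 1, 1, 1. Max 2 ≤ 7, so D is a centroid.
No neighbour of D does as well, so D is the unique centroid.

D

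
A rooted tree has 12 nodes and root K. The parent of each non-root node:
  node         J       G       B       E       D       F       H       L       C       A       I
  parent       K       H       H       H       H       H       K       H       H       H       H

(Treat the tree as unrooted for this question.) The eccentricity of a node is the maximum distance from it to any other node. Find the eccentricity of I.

3

A farthest node from I is J.
The path I-H-K-J has 3 edges.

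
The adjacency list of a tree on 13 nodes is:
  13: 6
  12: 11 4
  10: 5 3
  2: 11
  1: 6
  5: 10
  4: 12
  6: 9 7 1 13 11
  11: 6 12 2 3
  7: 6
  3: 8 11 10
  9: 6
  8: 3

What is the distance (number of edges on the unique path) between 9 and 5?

5

Walking from 9: 9 - 6 - 11 - 3 - 10 - 5. Length 5.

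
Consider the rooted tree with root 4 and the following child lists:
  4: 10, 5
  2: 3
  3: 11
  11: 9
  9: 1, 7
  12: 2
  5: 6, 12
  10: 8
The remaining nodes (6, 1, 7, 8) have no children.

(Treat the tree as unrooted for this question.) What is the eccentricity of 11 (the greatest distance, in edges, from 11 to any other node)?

A farthest node from 11 is 8.
The path 11-3-2-12-5-4-10-8 has 7 edges.

7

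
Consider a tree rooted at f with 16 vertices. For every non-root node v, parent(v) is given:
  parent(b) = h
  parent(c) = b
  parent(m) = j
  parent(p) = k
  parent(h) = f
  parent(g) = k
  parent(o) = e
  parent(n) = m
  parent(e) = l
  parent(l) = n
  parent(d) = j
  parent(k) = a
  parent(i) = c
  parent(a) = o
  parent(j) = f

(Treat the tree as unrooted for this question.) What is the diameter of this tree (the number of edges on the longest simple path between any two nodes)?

13

A longest path is i – c – b – h – f – j – m – n – l – e – o – a – k – g, with 13 edges.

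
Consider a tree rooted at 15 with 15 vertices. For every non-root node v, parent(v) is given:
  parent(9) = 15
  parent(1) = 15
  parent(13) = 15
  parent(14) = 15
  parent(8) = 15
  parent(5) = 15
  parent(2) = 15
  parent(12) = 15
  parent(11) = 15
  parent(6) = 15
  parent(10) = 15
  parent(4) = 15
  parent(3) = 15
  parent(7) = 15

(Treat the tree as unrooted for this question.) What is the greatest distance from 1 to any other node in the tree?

2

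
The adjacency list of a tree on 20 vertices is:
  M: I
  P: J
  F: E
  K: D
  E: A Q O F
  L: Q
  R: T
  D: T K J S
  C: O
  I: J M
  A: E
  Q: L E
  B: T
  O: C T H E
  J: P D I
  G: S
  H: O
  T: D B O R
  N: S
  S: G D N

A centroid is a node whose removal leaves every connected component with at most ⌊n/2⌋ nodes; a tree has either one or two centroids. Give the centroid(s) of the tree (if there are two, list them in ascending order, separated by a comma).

Delete T: the remaining components have sizes 9, 8, 1, 1. Max 9 ≤ 10, so T is a centroid.
No neighbour of T does as well, so T is the unique centroid.

T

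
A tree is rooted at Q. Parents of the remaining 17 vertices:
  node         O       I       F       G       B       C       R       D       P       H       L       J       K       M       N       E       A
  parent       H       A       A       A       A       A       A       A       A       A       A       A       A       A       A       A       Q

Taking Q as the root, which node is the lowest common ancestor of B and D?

Ancestors of B (toward the root): B, A, Q.
Ancestors of D: D, A, Q.
The deepest node appearing in both lists is A.

A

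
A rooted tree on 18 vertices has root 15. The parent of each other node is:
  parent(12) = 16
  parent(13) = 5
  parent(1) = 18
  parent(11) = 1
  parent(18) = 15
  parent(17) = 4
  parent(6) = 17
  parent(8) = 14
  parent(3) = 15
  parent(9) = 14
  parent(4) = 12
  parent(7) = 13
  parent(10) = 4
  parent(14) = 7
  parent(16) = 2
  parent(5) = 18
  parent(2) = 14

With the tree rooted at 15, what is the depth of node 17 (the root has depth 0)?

Climbing from 17 to the root: 17 – 4 – 12 – 16 – 2 – 14 – 7 – 13 – 5 – 18 – 15. That's 10 steps.

10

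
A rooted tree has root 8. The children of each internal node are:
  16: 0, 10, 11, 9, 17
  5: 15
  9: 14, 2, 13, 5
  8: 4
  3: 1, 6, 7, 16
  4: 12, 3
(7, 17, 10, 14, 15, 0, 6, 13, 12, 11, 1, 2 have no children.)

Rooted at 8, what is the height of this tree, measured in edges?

6

15 sits deepest: 8 – 4 – 3 – 16 – 9 – 5 – 15 — 6 edges from the root.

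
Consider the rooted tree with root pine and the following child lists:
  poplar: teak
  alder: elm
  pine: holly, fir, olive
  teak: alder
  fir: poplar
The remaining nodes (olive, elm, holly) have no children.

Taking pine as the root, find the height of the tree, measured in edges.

A deepest node is elm, reached by pine-fir-poplar-teak-alder-elm.
That path has 5 edges, so the height is 5.

5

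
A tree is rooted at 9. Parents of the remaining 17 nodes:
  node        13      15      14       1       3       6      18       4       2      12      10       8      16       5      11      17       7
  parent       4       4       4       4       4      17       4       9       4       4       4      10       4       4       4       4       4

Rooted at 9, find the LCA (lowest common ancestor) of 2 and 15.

4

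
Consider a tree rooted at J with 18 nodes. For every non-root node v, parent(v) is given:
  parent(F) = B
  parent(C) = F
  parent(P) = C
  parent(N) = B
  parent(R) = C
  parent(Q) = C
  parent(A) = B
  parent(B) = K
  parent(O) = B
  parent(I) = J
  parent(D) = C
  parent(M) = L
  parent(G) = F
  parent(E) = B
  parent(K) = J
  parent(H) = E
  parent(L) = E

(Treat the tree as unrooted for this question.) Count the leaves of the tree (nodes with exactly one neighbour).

11

The leaves are A, D, G, H, I, M, N, O, P, Q, R.
That is 11 leaves.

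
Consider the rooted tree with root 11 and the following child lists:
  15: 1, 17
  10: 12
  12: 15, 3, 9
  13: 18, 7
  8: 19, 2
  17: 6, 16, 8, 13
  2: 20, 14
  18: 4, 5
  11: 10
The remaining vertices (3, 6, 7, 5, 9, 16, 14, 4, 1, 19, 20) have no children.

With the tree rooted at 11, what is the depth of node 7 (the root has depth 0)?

6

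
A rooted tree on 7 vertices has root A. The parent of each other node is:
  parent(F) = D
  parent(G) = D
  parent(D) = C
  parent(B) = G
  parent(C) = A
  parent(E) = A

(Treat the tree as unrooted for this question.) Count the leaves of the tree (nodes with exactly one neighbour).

The leaves are B, E, F.
That is 3 leaves.

3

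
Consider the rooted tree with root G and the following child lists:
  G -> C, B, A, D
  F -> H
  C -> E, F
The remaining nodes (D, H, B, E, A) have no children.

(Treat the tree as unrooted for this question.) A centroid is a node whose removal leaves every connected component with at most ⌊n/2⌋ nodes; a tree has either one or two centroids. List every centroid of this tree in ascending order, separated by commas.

C, G

Delete C: the remaining components have sizes 4, 2, 1. Max 4 ≤ 4, so C is a centroid.
G is adjacent to C and is also a centroid (the largest component after removing it is likewise 4).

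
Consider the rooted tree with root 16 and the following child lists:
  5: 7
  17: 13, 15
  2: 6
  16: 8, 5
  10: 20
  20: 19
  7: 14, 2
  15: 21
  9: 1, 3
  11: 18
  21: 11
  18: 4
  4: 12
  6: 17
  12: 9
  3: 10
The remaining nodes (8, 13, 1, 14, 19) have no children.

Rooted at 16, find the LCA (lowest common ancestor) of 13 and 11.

Ancestors of 13 (toward the root): 13, 17, 6, 2, 7, 5, 16.
Ancestors of 11: 11, 21, 15, 17, 6, 2, 7, 5, 16.
The deepest node appearing in both lists is 17.

17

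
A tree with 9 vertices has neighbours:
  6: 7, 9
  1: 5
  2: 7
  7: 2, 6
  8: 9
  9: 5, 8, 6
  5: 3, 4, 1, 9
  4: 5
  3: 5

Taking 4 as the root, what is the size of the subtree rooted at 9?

The subtree rooted at 9 contains: 9, 6, 8, 7, 2 — 5 nodes.

5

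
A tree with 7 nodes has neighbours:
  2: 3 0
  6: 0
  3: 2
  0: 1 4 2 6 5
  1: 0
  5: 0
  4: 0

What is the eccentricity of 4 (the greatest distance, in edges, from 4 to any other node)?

Distances from 4 peak at 3, attained at 3.
4–0–2–3

3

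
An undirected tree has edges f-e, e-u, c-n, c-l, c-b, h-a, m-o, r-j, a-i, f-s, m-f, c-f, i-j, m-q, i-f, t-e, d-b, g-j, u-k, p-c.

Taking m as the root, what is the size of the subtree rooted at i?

6

Descendants of i (including itself): i, a, j, h, g, r. That's 6.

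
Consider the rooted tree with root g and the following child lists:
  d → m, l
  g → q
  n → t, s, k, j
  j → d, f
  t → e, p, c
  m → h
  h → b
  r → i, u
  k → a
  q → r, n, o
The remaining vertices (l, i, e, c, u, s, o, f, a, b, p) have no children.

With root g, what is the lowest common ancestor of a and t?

n

Ancestors of a (toward the root): a, k, n, q, g.
Ancestors of t: t, n, q, g.
The deepest node appearing in both lists is n.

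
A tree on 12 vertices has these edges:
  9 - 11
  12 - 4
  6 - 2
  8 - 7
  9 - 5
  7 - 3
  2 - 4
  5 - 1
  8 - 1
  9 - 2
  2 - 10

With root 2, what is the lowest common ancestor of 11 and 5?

Ancestors of 11 (toward the root): 11, 9, 2.
Ancestors of 5: 5, 9, 2.
The deepest node appearing in both lists is 9.

9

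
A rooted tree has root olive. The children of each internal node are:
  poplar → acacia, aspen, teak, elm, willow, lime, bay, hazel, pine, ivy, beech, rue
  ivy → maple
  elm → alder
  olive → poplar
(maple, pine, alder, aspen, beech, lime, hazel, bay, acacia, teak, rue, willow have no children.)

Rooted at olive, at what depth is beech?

2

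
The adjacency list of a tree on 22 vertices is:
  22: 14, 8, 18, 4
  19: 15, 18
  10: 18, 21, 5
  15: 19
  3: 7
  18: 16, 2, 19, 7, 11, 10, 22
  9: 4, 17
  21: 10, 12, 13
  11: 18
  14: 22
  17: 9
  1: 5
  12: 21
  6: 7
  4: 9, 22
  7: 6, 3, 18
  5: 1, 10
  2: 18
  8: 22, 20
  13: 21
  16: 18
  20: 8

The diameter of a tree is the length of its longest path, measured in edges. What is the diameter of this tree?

7

A longest path is 17-9-4-22-18-10-21-12, with 7 edges.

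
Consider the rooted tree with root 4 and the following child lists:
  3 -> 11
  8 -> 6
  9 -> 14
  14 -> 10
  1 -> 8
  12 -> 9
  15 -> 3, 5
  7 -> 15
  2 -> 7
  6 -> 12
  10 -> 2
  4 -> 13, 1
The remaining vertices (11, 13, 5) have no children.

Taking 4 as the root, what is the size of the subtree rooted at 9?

9's subtree: {9, 14, 10, 2, 7, 15, 5, 3, 11}, size 9.

9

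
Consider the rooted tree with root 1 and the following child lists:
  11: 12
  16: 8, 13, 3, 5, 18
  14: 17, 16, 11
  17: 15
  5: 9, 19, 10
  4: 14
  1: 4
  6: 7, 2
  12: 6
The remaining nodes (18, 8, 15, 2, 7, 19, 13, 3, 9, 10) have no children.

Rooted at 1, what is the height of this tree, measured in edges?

2 sits deepest: 1 – 4 – 14 – 11 – 12 – 6 – 2 — 6 edges from the root.

6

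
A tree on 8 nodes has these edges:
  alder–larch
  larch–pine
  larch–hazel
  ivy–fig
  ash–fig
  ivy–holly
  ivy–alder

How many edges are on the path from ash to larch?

4

ash – fig – ivy – alder – larch: 4 edges.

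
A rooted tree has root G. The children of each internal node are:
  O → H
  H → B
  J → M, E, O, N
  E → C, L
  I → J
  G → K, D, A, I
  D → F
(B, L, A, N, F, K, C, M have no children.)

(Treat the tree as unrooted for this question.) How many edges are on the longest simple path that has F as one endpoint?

Distances from F peak at 7, attained at B.
F – D – G – I – J – O – H – B

7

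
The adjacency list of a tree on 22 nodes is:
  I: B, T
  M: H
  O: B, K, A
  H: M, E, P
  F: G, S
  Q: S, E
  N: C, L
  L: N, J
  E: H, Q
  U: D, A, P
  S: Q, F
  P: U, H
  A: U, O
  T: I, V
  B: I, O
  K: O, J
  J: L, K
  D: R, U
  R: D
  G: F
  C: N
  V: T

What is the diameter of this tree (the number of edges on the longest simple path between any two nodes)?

Starting from G, a farthest node is C at distance 14.
One longest path: G–F–S–Q–E–H–P–U–A–O–K–J–L–N–C.
So the diameter is 14.

14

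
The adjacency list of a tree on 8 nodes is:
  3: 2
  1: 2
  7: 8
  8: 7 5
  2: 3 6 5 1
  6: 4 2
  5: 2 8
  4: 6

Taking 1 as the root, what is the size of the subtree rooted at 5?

5's subtree: {5, 8, 7}, size 3.

3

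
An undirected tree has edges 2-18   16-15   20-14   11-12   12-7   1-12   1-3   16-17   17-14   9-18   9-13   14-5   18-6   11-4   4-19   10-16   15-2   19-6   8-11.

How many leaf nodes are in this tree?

7

Exactly 7 nodes have a single neighbour: 3, 5, 7, 8, 10, 13, 20.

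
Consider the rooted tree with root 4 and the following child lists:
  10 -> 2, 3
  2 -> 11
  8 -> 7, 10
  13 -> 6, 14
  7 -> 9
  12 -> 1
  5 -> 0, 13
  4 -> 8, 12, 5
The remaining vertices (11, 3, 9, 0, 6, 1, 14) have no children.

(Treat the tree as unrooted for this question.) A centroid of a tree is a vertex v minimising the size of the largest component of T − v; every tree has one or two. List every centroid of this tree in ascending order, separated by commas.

4

Delete 4: the remaining components have sizes 7, 5, 2. Max 7 ≤ 7, so 4 is a centroid.
No neighbour of 4 does as well, so 4 is the unique centroid.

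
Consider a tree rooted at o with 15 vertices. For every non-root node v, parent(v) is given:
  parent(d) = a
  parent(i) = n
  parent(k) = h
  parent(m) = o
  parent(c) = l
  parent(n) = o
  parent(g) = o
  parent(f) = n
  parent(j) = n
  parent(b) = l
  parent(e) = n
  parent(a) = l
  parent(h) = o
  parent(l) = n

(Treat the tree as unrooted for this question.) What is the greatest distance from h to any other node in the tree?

5

The node farthest from h is d, via h – o – n – l – a – d — 5 edges.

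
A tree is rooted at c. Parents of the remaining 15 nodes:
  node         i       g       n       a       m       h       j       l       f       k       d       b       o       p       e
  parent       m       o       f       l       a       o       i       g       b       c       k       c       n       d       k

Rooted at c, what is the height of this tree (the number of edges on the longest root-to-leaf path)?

10

The longest root-to-leaf path is c – b – f – n – o – g – l – a – m – i – j (10 edges).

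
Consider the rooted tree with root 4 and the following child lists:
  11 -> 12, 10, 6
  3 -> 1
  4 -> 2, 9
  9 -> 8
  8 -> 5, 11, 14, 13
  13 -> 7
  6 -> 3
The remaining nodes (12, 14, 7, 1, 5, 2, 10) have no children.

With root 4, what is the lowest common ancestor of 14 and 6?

8

Ancestors of 14 (toward the root): 14, 8, 9, 4.
Ancestors of 6: 6, 11, 8, 9, 4.
The deepest node appearing in both lists is 8.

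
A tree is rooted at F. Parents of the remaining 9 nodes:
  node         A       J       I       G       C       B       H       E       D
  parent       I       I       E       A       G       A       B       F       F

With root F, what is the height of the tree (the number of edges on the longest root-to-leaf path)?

5

The longest root-to-leaf path is F → E → I → A → B → H (5 edges).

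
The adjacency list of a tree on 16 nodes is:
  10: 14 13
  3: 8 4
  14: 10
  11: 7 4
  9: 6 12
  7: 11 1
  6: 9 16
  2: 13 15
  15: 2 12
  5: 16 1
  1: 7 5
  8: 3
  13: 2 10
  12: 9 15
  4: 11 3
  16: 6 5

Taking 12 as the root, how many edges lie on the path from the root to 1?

5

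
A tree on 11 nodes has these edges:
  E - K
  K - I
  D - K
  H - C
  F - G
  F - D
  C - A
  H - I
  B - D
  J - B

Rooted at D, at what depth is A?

5

D – K – I – H – C – A — 5 edges.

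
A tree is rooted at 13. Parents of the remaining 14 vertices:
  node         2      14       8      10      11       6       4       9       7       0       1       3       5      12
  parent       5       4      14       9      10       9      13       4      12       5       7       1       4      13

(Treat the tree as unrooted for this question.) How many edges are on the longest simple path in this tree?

8

BFS from 3 reaches 11 last, at distance 8; BFS from 11 confirms no node is farther.
Path: 3–1–7–12–13–4–9–10–11.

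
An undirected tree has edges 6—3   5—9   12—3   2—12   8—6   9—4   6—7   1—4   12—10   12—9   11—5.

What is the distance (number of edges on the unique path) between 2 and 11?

4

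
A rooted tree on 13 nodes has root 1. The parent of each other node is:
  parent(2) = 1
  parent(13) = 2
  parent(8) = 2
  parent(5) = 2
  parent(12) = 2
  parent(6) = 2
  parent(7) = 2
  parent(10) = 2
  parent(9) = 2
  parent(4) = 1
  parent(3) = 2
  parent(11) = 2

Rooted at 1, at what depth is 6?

Path from 1 to 6: 1–2–6, which has 2 edges.

2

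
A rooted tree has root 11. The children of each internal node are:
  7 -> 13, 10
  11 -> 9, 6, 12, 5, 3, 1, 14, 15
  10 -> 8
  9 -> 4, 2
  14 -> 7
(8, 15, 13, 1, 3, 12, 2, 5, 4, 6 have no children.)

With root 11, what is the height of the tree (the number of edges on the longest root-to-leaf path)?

The longest root-to-leaf path is 11 → 14 → 7 → 10 → 8 (4 edges).

4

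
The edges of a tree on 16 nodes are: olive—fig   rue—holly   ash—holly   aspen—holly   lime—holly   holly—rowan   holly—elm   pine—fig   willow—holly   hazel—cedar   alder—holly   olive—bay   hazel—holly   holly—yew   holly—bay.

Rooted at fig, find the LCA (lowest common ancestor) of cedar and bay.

bay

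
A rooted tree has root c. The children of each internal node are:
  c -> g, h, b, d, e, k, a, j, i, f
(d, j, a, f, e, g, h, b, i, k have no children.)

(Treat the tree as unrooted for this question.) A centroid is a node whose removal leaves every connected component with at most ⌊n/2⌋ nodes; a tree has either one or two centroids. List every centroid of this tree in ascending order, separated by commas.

Removing c splits the tree into components of sizes 1, 1, 1, 1, 1, 1, 1, 1, 1, 1; the largest is 1 ≤ ⌊11/2⌋ = 5.
No neighbour of c does as well, so c is the unique centroid.

c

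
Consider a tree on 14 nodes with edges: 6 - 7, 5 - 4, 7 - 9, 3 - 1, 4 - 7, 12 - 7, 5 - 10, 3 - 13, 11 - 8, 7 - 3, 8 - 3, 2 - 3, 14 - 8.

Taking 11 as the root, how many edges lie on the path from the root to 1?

Climbing from 1 to the root: 1–3–8–11. That's 3 steps.

3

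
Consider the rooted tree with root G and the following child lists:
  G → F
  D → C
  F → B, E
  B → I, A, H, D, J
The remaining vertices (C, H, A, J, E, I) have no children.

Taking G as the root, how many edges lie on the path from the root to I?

3

Path from G to I: G – F – B – I, which has 3 edges.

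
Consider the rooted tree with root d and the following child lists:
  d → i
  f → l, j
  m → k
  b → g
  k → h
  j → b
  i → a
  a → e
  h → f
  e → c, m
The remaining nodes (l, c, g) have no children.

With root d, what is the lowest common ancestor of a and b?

a's ancestor chain is a, i, d and b's is b, j, f, h, k, m, e, a, i, d; they first meet at a.

a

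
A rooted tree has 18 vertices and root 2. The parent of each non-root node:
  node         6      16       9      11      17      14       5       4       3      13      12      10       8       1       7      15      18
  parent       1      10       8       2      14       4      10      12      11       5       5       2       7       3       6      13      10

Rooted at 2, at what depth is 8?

6

Climbing from 8 to the root: 8–7–6–1–3–11–2. That's 6 steps.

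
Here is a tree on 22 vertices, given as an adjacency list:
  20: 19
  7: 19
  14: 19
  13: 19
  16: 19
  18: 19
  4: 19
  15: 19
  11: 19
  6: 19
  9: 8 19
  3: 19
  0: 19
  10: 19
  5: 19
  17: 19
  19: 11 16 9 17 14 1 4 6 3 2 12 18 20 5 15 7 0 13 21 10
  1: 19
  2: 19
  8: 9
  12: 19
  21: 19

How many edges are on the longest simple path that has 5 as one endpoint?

A farthest node from 5 is 8.
The path 5 – 19 – 9 – 8 has 3 edges.

3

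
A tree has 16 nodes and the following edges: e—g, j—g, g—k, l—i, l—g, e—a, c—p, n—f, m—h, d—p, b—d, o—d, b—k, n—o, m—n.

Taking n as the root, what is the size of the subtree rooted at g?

6

Descendants of g (including itself): g, e, l, j, a, i. That's 6.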